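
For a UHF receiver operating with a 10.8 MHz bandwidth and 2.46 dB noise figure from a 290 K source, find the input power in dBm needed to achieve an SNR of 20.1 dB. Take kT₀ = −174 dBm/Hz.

Sensitivity = −174 + 10 log₁₀(B) + NF + SNR_min
= −174 + 70.33 + 2.46 + 20.1
= −81.11 dBm → −81.1 dBm

−81.1 dBm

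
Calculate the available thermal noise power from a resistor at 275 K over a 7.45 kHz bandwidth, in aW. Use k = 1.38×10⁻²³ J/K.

28.3 aW

P_n = kTB = 1.38×10⁻²³ × 275 × 7.45×10³ = 2.83×10⁻¹⁷ W = 28.3 aW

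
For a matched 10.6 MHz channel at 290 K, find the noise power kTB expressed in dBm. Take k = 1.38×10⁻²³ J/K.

−103.7 dBm

P_n = kTB = 1.38×10⁻²³ × 290 × 1.06×10⁷ = 4.24×10⁻¹⁴ W
In dBm: 10 log₁₀(4.24×10⁻¹⁴ / 10⁻³) = −103.7 dBm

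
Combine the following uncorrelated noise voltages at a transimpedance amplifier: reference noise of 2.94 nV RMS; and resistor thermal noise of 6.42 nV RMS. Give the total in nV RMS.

Uncorrelated sources add in power (mean-square): V_tot = √(ΣV_i²)
V_tot = √[(2.94×10⁻⁹)² + (6.42×10⁻⁹)²] = 7.06×10⁻⁹ V = 7.06 nV

7.06 nV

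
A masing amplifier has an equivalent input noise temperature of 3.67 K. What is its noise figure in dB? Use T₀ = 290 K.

0.055 dB

F = 1 + T_e/T₀ = 1 + 3.67/290 = 1.01266
NF = 10 log₁₀(1.01266) = 0.055 dB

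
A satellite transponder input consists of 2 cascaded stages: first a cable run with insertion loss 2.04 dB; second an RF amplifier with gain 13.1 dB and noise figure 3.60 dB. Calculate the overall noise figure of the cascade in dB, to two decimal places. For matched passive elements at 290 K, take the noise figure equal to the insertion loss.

5.64 dB

Convert to linear (a loss of L dB is a gain of −L dB): F_i = 10^(NF_i/10), G_i = 10^(G_i,dB/10)
  Stage 1: F_1 = 10^(2.04/10) = 1.600, G_1 = 10^(−2.04/10) = 0.6252
  Stage 2: F_2 = 10^(3.60/10) = 2.291, G_2 = 10^(13.1/10) = 20.42
Friis cascade:
  F = 1.600 + (2.291 − 1)/0.6252 = 3.664
NF = 10 log₁₀(3.664) = 5.64 dB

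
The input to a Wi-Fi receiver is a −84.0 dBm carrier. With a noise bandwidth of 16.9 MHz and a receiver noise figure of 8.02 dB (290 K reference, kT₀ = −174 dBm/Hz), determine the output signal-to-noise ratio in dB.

Noise floor: N = −174 + 10 log₁₀(B) + NF
10 log₁₀(1.69×10⁷) = 72.28 dB
N = −174 + 72.28 + 8.02 = −93.70 dBm
SNR = P_sig − N = −84.0 − (−93.70) = 9.70 dB → 9.7 dB

9.7 dB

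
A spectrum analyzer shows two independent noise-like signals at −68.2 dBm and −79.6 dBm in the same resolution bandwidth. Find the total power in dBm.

−67.9 dBm

Convert to linear, add, convert back:
P₁ = 1.51×10⁻¹⁰ W, P₂ = 1.10×10⁻¹¹ W
P_tot = 1.62×10⁻¹⁰ W → 10 log₁₀(P_tot / 10⁻³) = −67.9 dBm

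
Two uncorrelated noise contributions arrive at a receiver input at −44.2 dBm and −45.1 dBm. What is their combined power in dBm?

−41.6 dBm

Convert to linear, add, convert back:
P₁ = 3.80×10⁻⁸ W, P₂ = 3.09×10⁻⁸ W
P_tot = 6.89×10⁻⁸ W → 10 log₁₀(P_tot / 10⁻³) = −41.6 dBm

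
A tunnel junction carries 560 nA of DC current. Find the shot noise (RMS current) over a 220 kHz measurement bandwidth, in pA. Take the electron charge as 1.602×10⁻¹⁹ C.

199 pA

I_n = √(2qI·B)
2qI·B = 2 × 1.602×10⁻¹⁹ × 5.60×10⁻⁷ × 2.20×10⁵ = 3.95×10⁻²⁰ A²
I_n = √(3.95×10⁻²⁰) = 1.99×10⁻¹⁰ A = 199 pA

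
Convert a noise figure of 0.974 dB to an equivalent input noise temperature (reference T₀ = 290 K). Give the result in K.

F = 10^(0.974/10) = 1.25141
T_e = (F − 1)·T₀ = (1.25141 − 1) × 290 = 72.9 K

72.9 K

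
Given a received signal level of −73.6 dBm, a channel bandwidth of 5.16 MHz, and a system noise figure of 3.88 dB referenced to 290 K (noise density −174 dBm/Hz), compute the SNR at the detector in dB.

29.4 dB

Noise floor: N = −174 + 10 log₁₀(B) + NF
10 log₁₀(5.16×10⁶) = 67.13 dB
N = −174 + 67.13 + 3.88 = −102.99 dBm
SNR = P_sig − N = −73.6 − (−102.99) = 29.39 dB → 29.4 dB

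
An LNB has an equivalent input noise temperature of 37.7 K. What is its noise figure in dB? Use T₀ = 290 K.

F = 1 + T_e/T₀ = 1 + 37.7/290 = 1.13
NF = 10 log₁₀(1.13) = 0.531 dB

0.531 dB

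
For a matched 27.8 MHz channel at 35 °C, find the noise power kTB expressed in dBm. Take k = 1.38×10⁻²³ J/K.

T = 35 °C + 273.15 = 308.15 K
P_n = kTB = 1.38×10⁻²³ × 308.15 × 2.78×10⁷ = 1.18×10⁻¹³ W
In dBm: 10 log₁₀(1.18×10⁻¹³ / 10⁻³) = −99.3 dBm

−99.3 dBm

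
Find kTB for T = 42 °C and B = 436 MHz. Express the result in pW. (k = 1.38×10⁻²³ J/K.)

T = 42 °C + 273.15 = 315.15 K
P_n = kTB = 1.38×10⁻²³ × 315.15 × 4.36×10⁸ = 1.90×10⁻¹² W = 1.90 pW

1.90 pW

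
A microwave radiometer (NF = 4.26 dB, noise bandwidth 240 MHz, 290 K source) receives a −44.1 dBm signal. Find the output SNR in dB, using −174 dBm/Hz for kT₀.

Noise floor: N = −174 + 10 log₁₀(B) + NF
10 log₁₀(2.40×10⁸) = 83.8 dB
N = −174 + 83.8 + 4.26 = −85.94 dBm
SNR = P_sig − N = −44.1 − (−85.94) = 41.84 dB → 41.8 dB

41.8 dB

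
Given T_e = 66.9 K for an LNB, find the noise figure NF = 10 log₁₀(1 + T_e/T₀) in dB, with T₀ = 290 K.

F = 1 + T_e/T₀ = 1 + 66.9/290 = 1.23069
NF = 10 log₁₀(1.23069) = 0.901 dB

0.901 dB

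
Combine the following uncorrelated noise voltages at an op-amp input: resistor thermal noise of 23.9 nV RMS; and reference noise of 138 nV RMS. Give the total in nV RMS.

Uncorrelated sources add in power (mean-square): V_tot = √(ΣV_i²)
V_tot = √[(2.39×10⁻⁸)² + (1.38×10⁻⁷)²] = 1.40×10⁻⁷ V = 140 nV

140 nV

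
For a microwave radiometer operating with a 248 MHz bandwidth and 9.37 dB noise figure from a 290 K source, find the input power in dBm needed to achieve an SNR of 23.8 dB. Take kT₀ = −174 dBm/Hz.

Sensitivity = −174 + 10 log₁₀(B) + NF + SNR_min
= −174 + 83.94 + 9.37 + 23.8
= −56.89 dBm → −56.9 dBm

−56.9 dBm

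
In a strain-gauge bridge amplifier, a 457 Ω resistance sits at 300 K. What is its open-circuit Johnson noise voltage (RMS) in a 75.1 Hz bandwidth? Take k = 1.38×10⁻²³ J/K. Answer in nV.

V_n = √(4kTRB)
4kTRB = 4 × 1.38×10⁻²³ × 300 × 4.57×10² × 7.51×10¹ = 5.68×10⁻¹⁶ V²
V_n = √(5.68×10⁻¹⁶) = 2.38×10⁻⁸ V = 23.8 nV

23.8 nV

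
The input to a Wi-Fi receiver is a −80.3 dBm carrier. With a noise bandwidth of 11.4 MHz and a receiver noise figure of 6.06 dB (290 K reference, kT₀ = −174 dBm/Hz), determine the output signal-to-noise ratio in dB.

Noise floor: N = −174 + 10 log₁₀(B) + NF
10 log₁₀(1.14×10⁷) = 70.57 dB
N = −174 + 70.57 + 6.06 = −97.37 dBm
SNR = P_sig − N = −80.3 − (−97.37) = 17.07 dB → 17.1 dB

17.1 dB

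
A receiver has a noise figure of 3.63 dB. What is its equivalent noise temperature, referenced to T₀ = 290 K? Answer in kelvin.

F = 10^(3.63/10) = 2.30675
T_e = (F − 1)·T₀ = (2.30675 − 1) × 290 = 379 K

379 K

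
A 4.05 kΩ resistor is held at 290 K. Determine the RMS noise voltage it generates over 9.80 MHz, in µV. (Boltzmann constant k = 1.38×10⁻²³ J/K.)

V_n = √(4kTRB)
4kTRB = 4 × 1.38×10⁻²³ × 290 × 4.05×10³ × 9.80×10⁶ = 6.35×10⁻¹⁰ V²
V_n = √(6.35×10⁻¹⁰) = 2.52×10⁻⁵ V = 25.2 µV

25.2 µV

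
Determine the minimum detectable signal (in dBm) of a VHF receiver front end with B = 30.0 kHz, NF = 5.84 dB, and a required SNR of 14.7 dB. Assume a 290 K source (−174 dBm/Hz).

Sensitivity = −174 + 10 log₁₀(B) + NF + SNR_min
= −174 + 44.77 + 5.84 + 14.7
= −108.69 dBm → −108.7 dBm

−108.7 dBm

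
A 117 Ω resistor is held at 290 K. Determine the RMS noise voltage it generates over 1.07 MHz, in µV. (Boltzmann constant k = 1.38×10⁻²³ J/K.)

1.42 µV

V_n = √(4kTRB)
4kTRB = 4 × 1.38×10⁻²³ × 290 × 1.17×10² × 1.07×10⁶ = 2.00×10⁻¹² V²
V_n = √(2.00×10⁻¹²) = 1.42×10⁻⁶ V = 1.42 µV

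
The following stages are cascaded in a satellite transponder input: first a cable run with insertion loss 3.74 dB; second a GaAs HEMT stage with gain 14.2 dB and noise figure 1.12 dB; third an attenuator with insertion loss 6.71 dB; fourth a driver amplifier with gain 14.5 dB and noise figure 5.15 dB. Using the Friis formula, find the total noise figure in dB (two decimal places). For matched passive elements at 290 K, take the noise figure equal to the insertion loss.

6.39 dB

Convert to linear (a loss of L dB is a gain of −L dB): F_i = 10^(NF_i/10), G_i = 10^(G_i,dB/10)
  Stage 1: F_1 = 10^(3.74/10) = 2.366, G_1 = 10^(−3.74/10) = 0.4227
  Stage 2: F_2 = 10^(1.12/10) = 1.294, G_2 = 10^(14.2/10) = 26.30
  Stage 3: F_3 = 10^(6.71/10) = 4.688, G_3 = 10^(−6.71/10) = 0.2133
  Stage 4: F_4 = 10^(5.15/10) = 3.273, G_4 = 10^(14.5/10) = 28.18
Friis cascade:
  F = 2.366 + (1.294 − 1)/0.4227 + (4.688 − 1)/11.12 + (3.273 − 1)/2.371 = 4.352
NF = 10 log₁₀(4.352) = 6.39 dB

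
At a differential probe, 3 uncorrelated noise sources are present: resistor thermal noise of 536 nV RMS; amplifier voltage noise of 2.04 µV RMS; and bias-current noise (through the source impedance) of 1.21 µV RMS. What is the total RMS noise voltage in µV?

2.43 µV

Uncorrelated sources add in power (mean-square): V_tot = √(ΣV_i²)
V_tot = √[(5.36×10⁻⁷)² + (2.04×10⁻⁶)² + (1.21×10⁻⁶)²] = 2.43×10⁻⁶ V = 2.43 µV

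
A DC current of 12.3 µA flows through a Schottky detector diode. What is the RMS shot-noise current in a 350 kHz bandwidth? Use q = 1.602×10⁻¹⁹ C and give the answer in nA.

1.17 nA

I_n = √(2qI·B)
2qI·B = 2 × 1.602×10⁻¹⁹ × 1.23×10⁻⁵ × 3.50×10⁵ = 1.38×10⁻¹⁸ A²
I_n = √(1.38×10⁻¹⁸) = 1.17×10⁻⁹ A = 1.17 nA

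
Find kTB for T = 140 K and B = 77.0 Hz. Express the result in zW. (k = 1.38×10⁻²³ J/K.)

P_n = kTB = 1.38×10⁻²³ × 140 × 7.70×10¹ = 1.49×10⁻¹⁹ W = 149 zW

149 zW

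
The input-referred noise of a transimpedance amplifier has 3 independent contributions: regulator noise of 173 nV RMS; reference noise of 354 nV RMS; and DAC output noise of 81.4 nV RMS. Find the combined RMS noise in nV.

402 nV

Uncorrelated sources add in power (mean-square): V_tot = √(ΣV_i²)
V_tot = √[(1.73×10⁻⁷)² + (3.54×10⁻⁷)² + (8.14×10⁻⁸)²] = 4.02×10⁻⁷ V = 402 nV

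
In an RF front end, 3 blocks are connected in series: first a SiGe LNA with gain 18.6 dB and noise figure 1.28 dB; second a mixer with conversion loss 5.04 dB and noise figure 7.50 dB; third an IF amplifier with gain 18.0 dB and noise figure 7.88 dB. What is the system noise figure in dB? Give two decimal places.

Convert to linear (a loss of L dB is a gain of −L dB): F_i = 10^(NF_i/10), G_i = 10^(G_i,dB/10)
  Stage 1: F_1 = 10^(1.28/10) = 1.343, G_1 = 10^(18.6/10) = 72.44
  Stage 2: F_2 = 10^(7.50/10) = 5.623, G_2 = 10^(−5.04/10) = 0.3133
  Stage 3: F_3 = 10^(7.88/10) = 6.138, G_3 = 10^(18.0/10) = 63.10
Friis cascade:
  F = 1.343 + (5.623 − 1)/72.44 + (6.138 − 1)/22.70 = 1.633
NF = 10 log₁₀(1.633) = 2.13 dB

2.13 dB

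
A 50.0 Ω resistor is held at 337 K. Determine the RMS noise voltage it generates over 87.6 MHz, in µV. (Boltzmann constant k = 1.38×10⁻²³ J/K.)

V_n = √(4kTRB)
4kTRB = 4 × 1.38×10⁻²³ × 337 × 5.00×10¹ × 8.76×10⁷ = 8.15×10⁻¹¹ V²
V_n = √(8.15×10⁻¹¹) = 9.03×10⁻⁶ V = 9.03 µV

9.03 µV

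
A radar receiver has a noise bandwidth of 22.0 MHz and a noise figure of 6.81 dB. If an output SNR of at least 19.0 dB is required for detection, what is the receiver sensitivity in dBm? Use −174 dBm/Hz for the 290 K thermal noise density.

Sensitivity = −174 + 10 log₁₀(B) + NF + SNR_min
= −174 + 73.42 + 6.81 + 19.0
= −74.77 dBm → −74.8 dBm

−74.8 dBm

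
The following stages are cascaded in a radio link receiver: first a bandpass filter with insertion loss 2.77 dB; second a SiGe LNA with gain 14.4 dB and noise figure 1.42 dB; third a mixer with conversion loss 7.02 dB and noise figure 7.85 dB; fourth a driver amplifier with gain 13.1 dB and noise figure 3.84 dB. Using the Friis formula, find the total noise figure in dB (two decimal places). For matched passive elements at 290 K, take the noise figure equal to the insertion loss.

5.40 dB

Convert to linear (a loss of L dB is a gain of −L dB): F_i = 10^(NF_i/10), G_i = 10^(G_i,dB/10)
  Stage 1: F_1 = 10^(2.77/10) = 1.892, G_1 = 10^(−2.77/10) = 0.5284
  Stage 2: F_2 = 10^(1.42/10) = 1.387, G_2 = 10^(14.4/10) = 27.54
  Stage 3: F_3 = 10^(7.85/10) = 6.095, G_3 = 10^(−7.02/10) = 0.1986
  Stage 4: F_4 = 10^(3.84/10) = 2.421, G_4 = 10^(13.1/10) = 20.42
Friis cascade:
  F = 1.892 + (1.387 − 1)/0.5284 + (6.095 − 1)/14.55 + (2.421 − 1)/2.891 = 3.466
NF = 10 log₁₀(3.466) = 5.40 dB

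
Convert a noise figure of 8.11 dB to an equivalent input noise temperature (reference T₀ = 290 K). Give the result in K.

1587 K

F = 10^(8.11/10) = 6.47143
T_e = (F − 1)·T₀ = (6.47143 − 1) × 290 = 1587 K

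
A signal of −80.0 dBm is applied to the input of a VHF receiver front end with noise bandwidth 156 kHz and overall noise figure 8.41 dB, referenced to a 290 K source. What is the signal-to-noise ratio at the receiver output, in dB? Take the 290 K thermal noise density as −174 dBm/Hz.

33.7 dB

Noise floor: N = −174 + 10 log₁₀(B) + NF
10 log₁₀(1.56×10⁵) = 51.93 dB
N = −174 + 51.93 + 8.41 = −113.66 dBm
SNR = P_sig − N = −80.0 − (−113.66) = 33.66 dB → 33.7 dB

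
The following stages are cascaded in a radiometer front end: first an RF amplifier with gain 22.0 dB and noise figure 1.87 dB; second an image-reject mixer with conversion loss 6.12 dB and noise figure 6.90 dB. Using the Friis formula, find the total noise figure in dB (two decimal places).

Convert to linear (a loss of L dB is a gain of −L dB): F_i = 10^(NF_i/10), G_i = 10^(G_i,dB/10)
  Stage 1: F_1 = 10^(1.87/10) = 1.538, G_1 = 10^(22.0/10) = 158.5
  Stage 2: F_2 = 10^(6.90/10) = 4.898, G_2 = 10^(−6.12/10) = 0.2443
Friis cascade:
  F = 1.538 + (4.898 − 1)/158.5 = 1.563
NF = 10 log₁₀(1.563) = 1.94 dB

1.94 dB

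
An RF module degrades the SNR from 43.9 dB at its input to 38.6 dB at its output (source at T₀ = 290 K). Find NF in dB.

5.3 dB

NF (dB) = SNR_in(dB) − SNR_out(dB) when the source is at T₀
NF = 43.9 − 38.6 = 5.3 dB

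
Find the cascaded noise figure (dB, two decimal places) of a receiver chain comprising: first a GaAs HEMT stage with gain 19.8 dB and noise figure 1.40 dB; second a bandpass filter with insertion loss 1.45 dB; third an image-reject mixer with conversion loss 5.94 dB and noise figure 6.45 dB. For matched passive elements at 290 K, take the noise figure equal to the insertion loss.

1.57 dB

Convert to linear (a loss of L dB is a gain of −L dB): F_i = 10^(NF_i/10), G_i = 10^(G_i,dB/10)
  Stage 1: F_1 = 10^(1.40/10) = 1.380, G_1 = 10^(19.8/10) = 95.50
  Stage 2: F_2 = 10^(1.45/10) = 1.396, G_2 = 10^(−1.45/10) = 0.7161
  Stage 3: F_3 = 10^(6.45/10) = 4.416, G_3 = 10^(−5.94/10) = 0.2547
Friis cascade:
  F = 1.380 + (1.396 − 1)/95.50 + (4.416 − 1)/68.39 = 1.434
NF = 10 log₁₀(1.434) = 1.57 dB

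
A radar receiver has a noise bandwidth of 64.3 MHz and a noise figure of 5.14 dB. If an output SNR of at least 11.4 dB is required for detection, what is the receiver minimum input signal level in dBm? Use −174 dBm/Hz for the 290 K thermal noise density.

−79.4 dBm

Sensitivity = −174 + 10 log₁₀(B) + NF + SNR_min
= −174 + 78.08 + 5.14 + 11.4
= −79.38 dBm → −79.4 dBm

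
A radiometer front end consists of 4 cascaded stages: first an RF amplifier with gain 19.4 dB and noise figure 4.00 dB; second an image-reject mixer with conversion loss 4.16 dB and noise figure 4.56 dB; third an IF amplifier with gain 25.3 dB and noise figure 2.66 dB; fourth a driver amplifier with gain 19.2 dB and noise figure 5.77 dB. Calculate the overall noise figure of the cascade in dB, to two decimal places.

4.08 dB

Convert to linear (a loss of L dB is a gain of −L dB): F_i = 10^(NF_i/10), G_i = 10^(G_i,dB/10)
  Stage 1: F_1 = 10^(4.00/10) = 2.512, G_1 = 10^(19.4/10) = 87.10
  Stage 2: F_2 = 10^(4.56/10) = 2.858, G_2 = 10^(−4.16/10) = 0.3837
  Stage 3: F_3 = 10^(2.66/10) = 1.845, G_3 = 10^(25.3/10) = 338.8
  Stage 4: F_4 = 10^(5.77/10) = 3.776, G_4 = 10^(19.2/10) = 83.18
Friis cascade:
  F = 2.512 + (2.858 − 1)/87.10 + (1.845 − 1)/33.42 + (3.776 − 1)/1.132×10⁴ = 2.559
NF = 10 log₁₀(2.559) = 4.08 dB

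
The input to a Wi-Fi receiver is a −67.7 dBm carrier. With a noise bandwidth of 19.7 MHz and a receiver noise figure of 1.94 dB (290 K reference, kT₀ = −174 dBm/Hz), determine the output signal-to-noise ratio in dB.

Noise floor: N = −174 + 10 log₁₀(B) + NF
10 log₁₀(1.97×10⁷) = 72.94 dB
N = −174 + 72.94 + 1.94 = −99.12 dBm
SNR = P_sig − N = −67.7 − (−99.12) = 31.42 dB → 31.4 dB

31.4 dB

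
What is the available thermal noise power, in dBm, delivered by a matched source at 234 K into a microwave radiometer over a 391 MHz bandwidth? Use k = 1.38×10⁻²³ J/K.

P_n = kTB = 1.38×10⁻²³ × 234 × 3.91×10⁸ = 1.26×10⁻¹² W
In dBm: 10 log₁₀(1.26×10⁻¹² / 10⁻³) = −89.0 dBm

−89.0 dBm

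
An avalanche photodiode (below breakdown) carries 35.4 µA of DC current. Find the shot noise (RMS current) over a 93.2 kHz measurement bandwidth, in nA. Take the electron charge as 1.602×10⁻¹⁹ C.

I_n = √(2qI·B)
2qI·B = 2 × 1.602×10⁻¹⁹ × 3.54×10⁻⁵ × 9.32×10⁴ = 1.06×10⁻¹⁸ A²
I_n = √(1.06×10⁻¹⁸) = 1.03×10⁻⁹ A = 1.03 nA

1.03 nA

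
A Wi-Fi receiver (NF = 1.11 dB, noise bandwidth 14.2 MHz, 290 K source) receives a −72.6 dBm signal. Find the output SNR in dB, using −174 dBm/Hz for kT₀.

28.8 dB

Noise floor: N = −174 + 10 log₁₀(B) + NF
10 log₁₀(1.42×10⁷) = 71.52 dB
N = −174 + 71.52 + 1.11 = −101.37 dBm
SNR = P_sig − N = −72.6 − (−101.37) = 28.77 dB → 28.8 dB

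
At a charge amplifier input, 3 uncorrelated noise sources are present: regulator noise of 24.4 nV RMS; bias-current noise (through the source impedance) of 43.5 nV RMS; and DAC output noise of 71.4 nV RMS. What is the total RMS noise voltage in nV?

Uncorrelated sources add in power (mean-square): V_tot = √(ΣV_i²)
V_tot = √[(2.44×10⁻⁸)² + (4.35×10⁻⁸)² + (7.14×10⁻⁸)²] = 8.71×10⁻⁸ V = 87.1 nV

87.1 nV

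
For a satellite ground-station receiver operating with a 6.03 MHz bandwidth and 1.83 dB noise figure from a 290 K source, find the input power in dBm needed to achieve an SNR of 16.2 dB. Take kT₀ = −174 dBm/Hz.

Sensitivity = −174 + 10 log₁₀(B) + NF + SNR_min
= −174 + 67.8 + 1.83 + 16.2
= −88.17 dBm → −88.2 dBm

−88.2 dBm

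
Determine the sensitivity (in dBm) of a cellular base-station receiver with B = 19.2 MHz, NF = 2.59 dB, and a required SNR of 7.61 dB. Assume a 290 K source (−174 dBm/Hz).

Sensitivity = −174 + 10 log₁₀(B) + NF + SNR_min
= −174 + 72.83 + 2.59 + 7.61
= −90.97 dBm → −91.0 dBm

−91.0 dBm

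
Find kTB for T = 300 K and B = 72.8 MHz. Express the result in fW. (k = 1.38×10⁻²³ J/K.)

301 fW

P_n = kTB = 1.38×10⁻²³ × 300 × 7.28×10⁷ = 3.01×10⁻¹³ W = 301 fW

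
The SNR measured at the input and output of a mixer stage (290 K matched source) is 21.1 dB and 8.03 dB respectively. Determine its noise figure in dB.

13.07 dB

NF (dB) = SNR_in(dB) − SNR_out(dB) when the source is at T₀
NF = 21.1 − 8.03 = 13.07 dB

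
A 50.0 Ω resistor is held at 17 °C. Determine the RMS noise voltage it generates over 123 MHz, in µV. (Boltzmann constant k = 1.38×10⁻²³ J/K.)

9.92 µV

T = 17 °C + 273.15 = 290.15 K
V_n = √(4kTRB)
4kTRB = 4 × 1.38×10⁻²³ × 290.15 × 5.00×10¹ × 1.23×10⁸ = 9.85×10⁻¹¹ V²
V_n = √(9.85×10⁻¹¹) = 9.92×10⁻⁶ V = 9.92 µV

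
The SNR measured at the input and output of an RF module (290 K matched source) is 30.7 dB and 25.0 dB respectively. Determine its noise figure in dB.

NF (dB) = SNR_in(dB) − SNR_out(dB) when the source is at T₀
NF = 30.7 − 25.0 = 5.7 dB

5.7 dB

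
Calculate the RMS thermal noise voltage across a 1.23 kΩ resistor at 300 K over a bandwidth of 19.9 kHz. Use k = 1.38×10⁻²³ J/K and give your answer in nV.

637 nV

V_n = √(4kTRB)
4kTRB = 4 × 1.38×10⁻²³ × 300 × 1.23×10³ × 1.99×10⁴ = 4.05×10⁻¹³ V²
V_n = √(4.05×10⁻¹³) = 6.37×10⁻⁷ V = 637 nV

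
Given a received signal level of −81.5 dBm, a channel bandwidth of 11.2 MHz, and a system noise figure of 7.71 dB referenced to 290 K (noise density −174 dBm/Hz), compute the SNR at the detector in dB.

14.3 dB

Noise floor: N = −174 + 10 log₁₀(B) + NF
10 log₁₀(1.12×10⁷) = 70.49 dB
N = −174 + 70.49 + 7.71 = −95.80 dBm
SNR = P_sig − N = −81.5 − (−95.80) = 14.30 dB → 14.3 dB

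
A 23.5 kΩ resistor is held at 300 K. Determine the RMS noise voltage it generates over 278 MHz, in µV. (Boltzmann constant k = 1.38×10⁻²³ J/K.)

329 µV

V_n = √(4kTRB)
4kTRB = 4 × 1.38×10⁻²³ × 300 × 2.35×10⁴ × 2.78×10⁸ = 1.08×10⁻⁷ V²
V_n = √(1.08×10⁻⁷) = 3.29×10⁻⁴ V = 329 µV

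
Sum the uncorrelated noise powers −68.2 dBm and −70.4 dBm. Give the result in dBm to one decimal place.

Convert to linear, add, convert back:
P₁ = 1.51×10⁻¹⁰ W, P₂ = 9.12×10⁻¹¹ W
P_tot = 2.43×10⁻¹⁰ W → 10 log₁₀(P_tot / 10⁻³) = −66.2 dBm

−66.2 dBm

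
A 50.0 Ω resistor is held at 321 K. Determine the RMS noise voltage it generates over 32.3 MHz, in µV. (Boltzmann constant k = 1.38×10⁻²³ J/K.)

V_n = √(4kTRB)
4kTRB = 4 × 1.38×10⁻²³ × 321 × 5.00×10¹ × 3.23×10⁷ = 2.86×10⁻¹¹ V²
V_n = √(2.86×10⁻¹¹) = 5.35×10⁻⁶ V = 5.35 µV

5.35 µV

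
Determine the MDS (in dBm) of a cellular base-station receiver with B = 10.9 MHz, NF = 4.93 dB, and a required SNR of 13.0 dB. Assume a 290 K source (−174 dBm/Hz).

−85.7 dBm

Sensitivity = −174 + 10 log₁₀(B) + NF + SNR_min
= −174 + 70.37 + 4.93 + 13.0
= −85.70 dBm → −85.7 dBm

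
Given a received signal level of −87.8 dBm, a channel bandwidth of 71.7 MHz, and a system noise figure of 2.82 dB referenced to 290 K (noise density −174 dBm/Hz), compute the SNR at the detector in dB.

4.8 dB

Noise floor: N = −174 + 10 log₁₀(B) + NF
10 log₁₀(7.17×10⁷) = 78.56 dB
N = −174 + 78.56 + 2.82 = −92.62 dBm
SNR = P_sig − N = −87.8 − (−92.62) = 4.82 dB → 4.8 dB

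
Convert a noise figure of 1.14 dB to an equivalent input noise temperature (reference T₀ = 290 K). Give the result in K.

87.0 K

F = 10^(1.14/10) = 1.30017
T_e = (F − 1)·T₀ = (1.30017 − 1) × 290 = 87.0 K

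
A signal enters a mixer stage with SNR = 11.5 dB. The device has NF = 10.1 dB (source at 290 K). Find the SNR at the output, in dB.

1.4 dB

By definition F = SNR_in/SNR_out, so in dB: SNR_out = SNR_in − NF
SNR_out = 11.5 − 10.1 = 1.4 dB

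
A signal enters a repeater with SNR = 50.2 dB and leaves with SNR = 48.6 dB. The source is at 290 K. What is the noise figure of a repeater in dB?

1.6 dB

NF (dB) = SNR_in(dB) − SNR_out(dB) when the source is at T₀
NF = 50.2 − 48.6 = 1.6 dB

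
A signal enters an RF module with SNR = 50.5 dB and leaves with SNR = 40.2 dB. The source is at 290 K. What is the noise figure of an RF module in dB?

10.3 dB

NF (dB) = SNR_in(dB) − SNR_out(dB) when the source is at T₀
NF = 50.5 − 40.2 = 10.3 dB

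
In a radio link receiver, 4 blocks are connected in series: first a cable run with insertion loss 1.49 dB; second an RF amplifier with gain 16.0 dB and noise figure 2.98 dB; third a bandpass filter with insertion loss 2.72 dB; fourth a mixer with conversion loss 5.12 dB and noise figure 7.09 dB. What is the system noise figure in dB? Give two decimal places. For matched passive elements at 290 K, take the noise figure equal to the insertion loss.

Convert to linear (a loss of L dB is a gain of −L dB): F_i = 10^(NF_i/10), G_i = 10^(G_i,dB/10)
  Stage 1: F_1 = 10^(1.49/10) = 1.409, G_1 = 10^(−1.49/10) = 0.7096
  Stage 2: F_2 = 10^(2.98/10) = 1.986, G_2 = 10^(16.0/10) = 39.81
  Stage 3: F_3 = 10^(2.72/10) = 1.871, G_3 = 10^(−2.72/10) = 0.5346
  Stage 4: F_4 = 10^(7.09/10) = 5.117, G_4 = 10^(−5.12/10) = 0.3076
Friis cascade:
  F = 1.409 + (1.986 − 1)/0.7096 + (1.871 − 1)/28.25 + (5.117 − 1)/15.10 = 3.102
NF = 10 log₁₀(3.102) = 4.92 dB

4.92 dB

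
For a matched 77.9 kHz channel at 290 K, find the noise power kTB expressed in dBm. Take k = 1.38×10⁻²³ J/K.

P_n = kTB = 1.38×10⁻²³ × 290 × 7.79×10⁴ = 3.12×10⁻¹⁶ W
In dBm: 10 log₁₀(3.12×10⁻¹⁶ / 10⁻³) = −125.1 dBm

−125.1 dBm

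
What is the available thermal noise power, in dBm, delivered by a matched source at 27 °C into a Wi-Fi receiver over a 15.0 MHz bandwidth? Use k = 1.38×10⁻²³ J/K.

T = 27 °C + 273.15 = 300.15 K
P_n = kTB = 1.38×10⁻²³ × 300.15 × 1.50×10⁷ = 6.21×10⁻¹⁴ W
In dBm: 10 log₁₀(6.21×10⁻¹⁴ / 10⁻³) = −102.1 dBm

−102.1 dBm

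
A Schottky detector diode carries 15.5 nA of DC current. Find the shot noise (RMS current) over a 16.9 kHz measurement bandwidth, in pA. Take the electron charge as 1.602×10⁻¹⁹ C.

9.16 pA

I_n = √(2qI·B)
2qI·B = 2 × 1.602×10⁻¹⁹ × 1.55×10⁻⁸ × 1.69×10⁴ = 8.39×10⁻²³ A²
I_n = √(8.39×10⁻²³) = 9.16×10⁻¹² A = 9.16 pA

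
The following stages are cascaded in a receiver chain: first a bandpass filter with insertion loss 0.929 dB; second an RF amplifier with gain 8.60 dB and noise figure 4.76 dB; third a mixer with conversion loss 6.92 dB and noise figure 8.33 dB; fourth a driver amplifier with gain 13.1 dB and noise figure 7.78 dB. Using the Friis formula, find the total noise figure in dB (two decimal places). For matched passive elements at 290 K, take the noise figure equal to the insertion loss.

Convert to linear (a loss of L dB is a gain of −L dB): F_i = 10^(NF_i/10), G_i = 10^(G_i,dB/10)
  Stage 1: F_1 = 10^(0.929/10) = 1.239, G_1 = 10^(−0.929/10) = 0.8074
  Stage 2: F_2 = 10^(4.76/10) = 2.992, G_2 = 10^(8.60/10) = 7.244
  Stage 3: F_3 = 10^(8.33/10) = 6.808, G_3 = 10^(−6.92/10) = 0.2032
  Stage 4: F_4 = 10^(7.78/10) = 5.998, G_4 = 10^(13.1/10) = 20.42
Friis cascade:
  F = 1.239 + (2.992 − 1)/0.8074 + (6.808 − 1)/5.849 + (5.998 − 1)/1.189 = 8.903
NF = 10 log₁₀(8.903) = 9.50 dB

9.50 dB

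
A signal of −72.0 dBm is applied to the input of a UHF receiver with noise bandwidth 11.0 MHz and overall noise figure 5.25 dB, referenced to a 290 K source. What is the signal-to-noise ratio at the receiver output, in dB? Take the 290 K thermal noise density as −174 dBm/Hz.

26.3 dB

Noise floor: N = −174 + 10 log₁₀(B) + NF
10 log₁₀(1.10×10⁷) = 70.41 dB
N = −174 + 70.41 + 5.25 = −98.34 dBm
SNR = P_sig − N = −72.0 − (−98.34) = 26.34 dB → 26.3 dB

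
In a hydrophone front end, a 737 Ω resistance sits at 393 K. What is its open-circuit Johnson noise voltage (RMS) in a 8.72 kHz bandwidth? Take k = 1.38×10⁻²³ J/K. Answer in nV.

373 nV

V_n = √(4kTRB)
4kTRB = 4 × 1.38×10⁻²³ × 393 × 7.37×10² × 8.72×10³ = 1.39×10⁻¹³ V²
V_n = √(1.39×10⁻¹³) = 3.73×10⁻⁷ V = 373 nV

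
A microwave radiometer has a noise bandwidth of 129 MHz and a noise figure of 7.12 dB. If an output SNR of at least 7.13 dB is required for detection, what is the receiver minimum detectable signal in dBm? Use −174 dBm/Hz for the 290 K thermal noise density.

−78.6 dBm

Sensitivity = −174 + 10 log₁₀(B) + NF + SNR_min
= −174 + 81.11 + 7.12 + 7.13
= −78.64 dBm → −78.6 dBm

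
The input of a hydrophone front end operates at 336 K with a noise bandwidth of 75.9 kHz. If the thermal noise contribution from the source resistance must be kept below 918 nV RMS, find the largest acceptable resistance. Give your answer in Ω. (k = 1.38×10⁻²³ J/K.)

Johnson–Nyquist: V_n = √(4kTRB) ⇒ R = V_n² / (4kTB)
4kTB = 4 × 1.38×10⁻²³ × 336 × 7.59×10⁴ = 1.41×10⁻¹⁵
R = (9.18×10⁻⁷)² / 1.41×10⁻¹⁵ = 5.99×10² Ω = 599 Ω

599 Ω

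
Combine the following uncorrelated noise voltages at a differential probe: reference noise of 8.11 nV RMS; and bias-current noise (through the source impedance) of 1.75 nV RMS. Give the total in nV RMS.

8.30 nV

Uncorrelated sources add in power (mean-square): V_tot = √(ΣV_i²)
V_tot = √[(8.11×10⁻⁹)² + (1.75×10⁻⁹)²] = 8.30×10⁻⁹ V = 8.30 nV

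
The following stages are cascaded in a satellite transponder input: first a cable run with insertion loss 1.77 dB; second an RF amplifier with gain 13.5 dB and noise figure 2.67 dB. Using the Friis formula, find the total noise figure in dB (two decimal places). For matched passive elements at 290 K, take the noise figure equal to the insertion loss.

4.44 dB

Convert to linear (a loss of L dB is a gain of −L dB): F_i = 10^(NF_i/10), G_i = 10^(G_i,dB/10)
  Stage 1: F_1 = 10^(1.77/10) = 1.503, G_1 = 10^(−1.77/10) = 0.6653
  Stage 2: F_2 = 10^(2.67/10) = 1.849, G_2 = 10^(13.5/10) = 22.39
Friis cascade:
  F = 1.503 + (1.849 − 1)/0.6653 = 2.780
NF = 10 log₁₀(2.780) = 4.44 dB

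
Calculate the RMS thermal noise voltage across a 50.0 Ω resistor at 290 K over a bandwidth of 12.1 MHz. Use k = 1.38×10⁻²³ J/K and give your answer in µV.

V_n = √(4kTRB)
4kTRB = 4 × 1.38×10⁻²³ × 290 × 5.00×10¹ × 1.21×10⁷ = 9.68×10⁻¹² V²
V_n = √(9.68×10⁻¹²) = 3.11×10⁻⁶ V = 3.11 µV

3.11 µV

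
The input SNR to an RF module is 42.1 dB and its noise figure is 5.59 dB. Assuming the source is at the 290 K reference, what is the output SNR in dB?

36.51 dB

By definition F = SNR_in/SNR_out, so in dB: SNR_out = SNR_in − NF
SNR_out = 42.1 − 5.59 = 36.51 dB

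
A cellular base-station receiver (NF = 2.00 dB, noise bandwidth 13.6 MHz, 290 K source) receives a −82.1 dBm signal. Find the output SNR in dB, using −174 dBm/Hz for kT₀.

18.6 dB

Noise floor: N = −174 + 10 log₁₀(B) + NF
10 log₁₀(1.36×10⁷) = 71.34 dB
N = −174 + 71.34 + 2.00 = −100.66 dBm
SNR = P_sig − N = −82.1 − (−100.66) = 18.56 dB → 18.6 dB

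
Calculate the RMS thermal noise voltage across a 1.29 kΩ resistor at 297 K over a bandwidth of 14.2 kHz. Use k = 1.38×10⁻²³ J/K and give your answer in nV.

V_n = √(4kTRB)
4kTRB = 4 × 1.38×10⁻²³ × 297 × 1.29×10³ × 1.42×10⁴ = 3.00×10⁻¹³ V²
V_n = √(3.00×10⁻¹³) = 5.48×10⁻⁷ V = 548 nV

548 nV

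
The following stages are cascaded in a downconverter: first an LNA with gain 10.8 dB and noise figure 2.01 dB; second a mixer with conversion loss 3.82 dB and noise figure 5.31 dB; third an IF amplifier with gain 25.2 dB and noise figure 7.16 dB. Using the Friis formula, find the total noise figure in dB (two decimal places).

Convert to linear (a loss of L dB is a gain of −L dB): F_i = 10^(NF_i/10), G_i = 10^(G_i,dB/10)
  Stage 1: F_1 = 10^(2.01/10) = 1.589, G_1 = 10^(10.8/10) = 12.02
  Stage 2: F_2 = 10^(5.31/10) = 3.396, G_2 = 10^(−3.82/10) = 0.4150
  Stage 3: F_3 = 10^(7.16/10) = 5.200, G_3 = 10^(25.2/10) = 331.1
Friis cascade:
  F = 1.589 + (3.396 − 1)/12.02 + (5.200 − 1)/4.989 = 2.630
NF = 10 log₁₀(2.630) = 4.20 dB

4.20 dB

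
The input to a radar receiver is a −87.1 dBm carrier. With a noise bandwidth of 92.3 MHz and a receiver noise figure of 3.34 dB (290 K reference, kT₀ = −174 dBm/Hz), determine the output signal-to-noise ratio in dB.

Noise floor: N = −174 + 10 log₁₀(B) + NF
10 log₁₀(9.23×10⁷) = 79.65 dB
N = −174 + 79.65 + 3.34 = −91.01 dBm
SNR = P_sig − N = −87.1 − (−91.01) = 3.91 dB → 3.9 dB

3.9 dB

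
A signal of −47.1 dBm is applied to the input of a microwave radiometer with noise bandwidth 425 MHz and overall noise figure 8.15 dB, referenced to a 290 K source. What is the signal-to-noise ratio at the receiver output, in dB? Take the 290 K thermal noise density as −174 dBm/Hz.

32.5 dB

Noise floor: N = −174 + 10 log₁₀(B) + NF
10 log₁₀(4.25×10⁸) = 86.28 dB
N = −174 + 86.28 + 8.15 = −79.57 dBm
SNR = P_sig − N = −47.1 − (−79.57) = 32.47 dB → 32.5 dB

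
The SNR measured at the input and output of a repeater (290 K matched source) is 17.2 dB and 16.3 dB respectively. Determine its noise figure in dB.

0.9 dB

NF (dB) = SNR_in(dB) − SNR_out(dB) when the source is at T₀
NF = 17.2 − 16.3 = 0.9 dB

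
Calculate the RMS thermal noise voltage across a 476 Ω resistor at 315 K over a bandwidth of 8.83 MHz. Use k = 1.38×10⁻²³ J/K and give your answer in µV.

V_n = √(4kTRB)
4kTRB = 4 × 1.38×10⁻²³ × 315 × 4.76×10² × 8.83×10⁶ = 7.31×10⁻¹¹ V²
V_n = √(7.31×10⁻¹¹) = 8.55×10⁻⁶ V = 8.55 µV

8.55 µV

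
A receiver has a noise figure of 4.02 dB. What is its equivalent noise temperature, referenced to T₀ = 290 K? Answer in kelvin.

442 K

F = 10^(4.02/10) = 2.52348
T_e = (F − 1)·T₀ = (2.52348 − 1) × 290 = 442 K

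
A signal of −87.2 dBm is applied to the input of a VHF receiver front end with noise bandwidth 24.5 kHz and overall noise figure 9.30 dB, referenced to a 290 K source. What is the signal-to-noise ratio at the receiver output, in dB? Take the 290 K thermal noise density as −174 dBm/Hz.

Noise floor: N = −174 + 10 log₁₀(B) + NF
10 log₁₀(2.45×10⁴) = 43.89 dB
N = −174 + 43.89 + 9.30 = −120.81 dBm
SNR = P_sig − N = −87.2 − (−120.81) = 33.61 dB → 33.6 dB

33.6 dB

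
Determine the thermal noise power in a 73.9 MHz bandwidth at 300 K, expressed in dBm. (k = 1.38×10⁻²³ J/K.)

−95.1 dBm

P_n = kTB = 1.38×10⁻²³ × 300 × 7.39×10⁷ = 3.06×10⁻¹³ W
In dBm: 10 log₁₀(3.06×10⁻¹³ / 10⁻³) = −95.1 dBm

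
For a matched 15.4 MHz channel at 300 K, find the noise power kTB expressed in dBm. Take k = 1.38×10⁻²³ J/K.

P_n = kTB = 1.38×10⁻²³ × 300 × 1.54×10⁷ = 6.38×10⁻¹⁴ W
In dBm: 10 log₁₀(6.38×10⁻¹⁴ / 10⁻³) = −102.0 dBm

−102.0 dBm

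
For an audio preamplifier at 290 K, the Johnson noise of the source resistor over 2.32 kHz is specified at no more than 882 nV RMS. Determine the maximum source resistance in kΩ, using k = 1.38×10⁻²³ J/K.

20.9 kΩ

Johnson–Nyquist: V_n = √(4kTRB) ⇒ R = V_n² / (4kTB)
4kTB = 4 × 1.38×10⁻²³ × 290 × 2.32×10³ = 3.71×10⁻¹⁷
R = (8.82×10⁻⁷)² / 3.71×10⁻¹⁷ = 2.09×10⁴ Ω = 20.9 kΩ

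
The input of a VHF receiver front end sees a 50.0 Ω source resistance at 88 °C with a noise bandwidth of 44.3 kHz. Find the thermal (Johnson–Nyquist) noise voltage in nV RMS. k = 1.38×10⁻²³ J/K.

210 nV

T = 88 °C + 273.15 = 361.15 K
V_n = √(4kTRB)
4kTRB = 4 × 1.38×10⁻²³ × 361.15 × 5.00×10¹ × 4.43×10⁴ = 4.42×10⁻¹⁴ V²
V_n = √(4.42×10⁻¹⁴) = 2.10×10⁻⁷ V = 210 nV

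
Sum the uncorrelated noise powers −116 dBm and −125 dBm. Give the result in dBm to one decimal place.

−115.5 dBm

Convert to linear, add, convert back:
P₁ = 2.51×10⁻¹⁵ W, P₂ = 3.16×10⁻¹⁶ W
P_tot = 2.83×10⁻¹⁵ W → 10 log₁₀(P_tot / 10⁻³) = −115.5 dBm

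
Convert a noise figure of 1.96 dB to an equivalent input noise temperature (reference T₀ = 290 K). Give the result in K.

165 K

F = 10^(1.96/10) = 1.57036
T_e = (F − 1)·T₀ = (1.57036 − 1) × 290 = 165 K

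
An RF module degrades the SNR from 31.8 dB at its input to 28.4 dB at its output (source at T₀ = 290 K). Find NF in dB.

3.4 dB

NF (dB) = SNR_in(dB) − SNR_out(dB) when the source is at T₀
NF = 31.8 − 28.4 = 3.4 dB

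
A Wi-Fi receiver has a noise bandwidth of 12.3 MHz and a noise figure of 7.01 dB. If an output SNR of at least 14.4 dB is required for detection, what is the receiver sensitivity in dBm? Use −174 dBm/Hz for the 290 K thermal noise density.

Sensitivity = −174 + 10 log₁₀(B) + NF + SNR_min
= −174 + 70.9 + 7.01 + 14.4
= −81.69 dBm → −81.7 dBm

−81.7 dBm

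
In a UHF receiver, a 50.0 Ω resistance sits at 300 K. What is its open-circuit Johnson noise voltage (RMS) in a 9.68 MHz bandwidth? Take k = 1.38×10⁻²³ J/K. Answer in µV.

2.83 µV

V_n = √(4kTRB)
4kTRB = 4 × 1.38×10⁻²³ × 300 × 5.00×10¹ × 9.68×10⁶ = 8.02×10⁻¹² V²
V_n = √(8.02×10⁻¹²) = 2.83×10⁻⁶ V = 2.83 µV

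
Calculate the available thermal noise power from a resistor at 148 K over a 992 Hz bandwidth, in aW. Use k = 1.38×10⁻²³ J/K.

P_n = kTB = 1.38×10⁻²³ × 148 × 9.92×10² = 2.03×10⁻¹⁸ W = 2.03 aW

2.03 aW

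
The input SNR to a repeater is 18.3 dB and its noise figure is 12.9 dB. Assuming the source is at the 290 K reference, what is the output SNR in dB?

By definition F = SNR_in/SNR_out, so in dB: SNR_out = SNR_in − NF
SNR_out = 18.3 − 12.9 = 5.4 dB

5.4 dB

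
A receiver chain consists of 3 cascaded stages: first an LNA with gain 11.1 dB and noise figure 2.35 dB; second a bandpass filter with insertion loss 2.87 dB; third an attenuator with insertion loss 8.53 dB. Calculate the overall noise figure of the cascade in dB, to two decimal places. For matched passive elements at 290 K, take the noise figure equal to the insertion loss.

4.33 dB

Convert to linear (a loss of L dB is a gain of −L dB): F_i = 10^(NF_i/10), G_i = 10^(G_i,dB/10)
  Stage 1: F_1 = 10^(2.35/10) = 1.718, G_1 = 10^(11.1/10) = 12.88
  Stage 2: F_2 = 10^(2.87/10) = 1.936, G_2 = 10^(−2.87/10) = 0.5164
  Stage 3: F_3 = 10^(8.53/10) = 7.129, G_3 = 10^(−8.53/10) = 0.1403
Friis cascade:
  F = 1.718 + (1.936 − 1)/12.88 + (7.129 − 1)/6.653 = 2.712
NF = 10 log₁₀(2.712) = 4.33 dB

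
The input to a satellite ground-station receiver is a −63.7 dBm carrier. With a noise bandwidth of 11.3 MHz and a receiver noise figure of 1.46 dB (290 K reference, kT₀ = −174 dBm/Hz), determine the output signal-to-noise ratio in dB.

Noise floor: N = −174 + 10 log₁₀(B) + NF
10 log₁₀(1.13×10⁷) = 70.53 dB
N = −174 + 70.53 + 1.46 = −102.01 dBm
SNR = P_sig − N = −63.7 − (−102.01) = 38.31 dB → 38.3 dB

38.3 dB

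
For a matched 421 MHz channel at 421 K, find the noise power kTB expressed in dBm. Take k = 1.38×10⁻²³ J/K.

P_n = kTB = 1.38×10⁻²³ × 421 × 4.21×10⁸ = 2.45×10⁻¹² W
In dBm: 10 log₁₀(2.45×10⁻¹² / 10⁻³) = −86.1 dBm

−86.1 dBm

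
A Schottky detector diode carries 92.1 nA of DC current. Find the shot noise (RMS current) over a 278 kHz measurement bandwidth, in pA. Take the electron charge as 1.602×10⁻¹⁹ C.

I_n = √(2qI·B)
2qI·B = 2 × 1.602×10⁻¹⁹ × 9.21×10⁻⁸ × 2.78×10⁵ = 8.20×10⁻²¹ A²
I_n = √(8.20×10⁻²¹) = 9.06×10⁻¹¹ A = 90.6 pA

90.6 pA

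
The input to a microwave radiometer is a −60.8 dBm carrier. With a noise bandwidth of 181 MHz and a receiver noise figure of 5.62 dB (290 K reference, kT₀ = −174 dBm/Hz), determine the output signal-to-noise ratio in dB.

25.0 dB

Noise floor: N = −174 + 10 log₁₀(B) + NF
10 log₁₀(1.81×10⁸) = 82.58 dB
N = −174 + 82.58 + 5.62 = −85.80 dBm
SNR = P_sig − N = −60.8 − (−85.80) = 25.00 dB → 25.0 dB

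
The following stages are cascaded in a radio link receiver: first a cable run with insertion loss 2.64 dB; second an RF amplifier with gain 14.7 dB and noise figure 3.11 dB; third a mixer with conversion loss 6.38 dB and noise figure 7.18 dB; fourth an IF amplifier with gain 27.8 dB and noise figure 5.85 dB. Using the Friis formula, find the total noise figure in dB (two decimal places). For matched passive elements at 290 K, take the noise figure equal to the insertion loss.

6.80 dB

Convert to linear (a loss of L dB is a gain of −L dB): F_i = 10^(NF_i/10), G_i = 10^(G_i,dB/10)
  Stage 1: F_1 = 10^(2.64/10) = 1.837, G_1 = 10^(−2.64/10) = 0.5445
  Stage 2: F_2 = 10^(3.11/10) = 2.046, G_2 = 10^(14.7/10) = 29.51
  Stage 3: F_3 = 10^(7.18/10) = 5.224, G_3 = 10^(−6.38/10) = 0.2301
  Stage 4: F_4 = 10^(5.85/10) = 3.846, G_4 = 10^(27.8/10) = 602.6
Friis cascade:
  F = 1.837 + (2.046 − 1)/0.5445 + (5.224 − 1)/16.07 + (3.846 − 1)/3.698 = 4.791
NF = 10 log₁₀(4.791) = 6.80 dB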